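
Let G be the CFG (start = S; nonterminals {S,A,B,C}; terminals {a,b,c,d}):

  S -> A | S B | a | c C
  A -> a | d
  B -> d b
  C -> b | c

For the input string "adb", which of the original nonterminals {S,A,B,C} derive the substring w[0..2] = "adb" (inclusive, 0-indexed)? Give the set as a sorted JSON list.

Convert to CNF:
  S -> S B | T2 C | a | d
  A -> a | d
  B -> T0 T1
  C -> b | c
  T0 -> d
  T1 -> b
  T2 -> c

Fill CYK table bottom-up — only the sub-triangle for w[0..2]:
  [0..0]={A,S}  "a"
  [1..1]={A,S,T0}  "d"  orig:{A,S}
  [2..2]={C,T1}  "b"  orig:{C}
  [0..1]=∅  "ad"
  [1..2]={B}  "db"
  [0..2]={S}  "adb"

Original NTs in T[0,2] deriving "adb": ["S"]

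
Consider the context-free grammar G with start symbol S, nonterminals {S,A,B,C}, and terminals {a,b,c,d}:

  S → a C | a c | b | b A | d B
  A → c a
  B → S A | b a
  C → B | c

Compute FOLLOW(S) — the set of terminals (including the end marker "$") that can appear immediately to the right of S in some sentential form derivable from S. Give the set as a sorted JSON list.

FIRST iteration:
round 1:
  A via A→c a: +{c}
  B via B→b a: +{b}
  C via C→B: +{b}
  C via C→c: +{c}
  S via S→a C: +{a}
  S via S→b: +{b}
  S via S→d B: +{d}
  S: {a,b,d}  A: {c}  B: {b}  C: {b,c}
round 2:
  B via B→S A: +{a,d}
  C via C→B: +{a,d}
  S: {a,b,d}  A: {c}  B: {a,b,d}  C: {a,b,c,d}
round 3: — fixpoint
  S: {a,b,d}  A: {c}  B: {a,b,d}  C: {a,b,c,d}

Compute FOLLOW by fixpoint:
initialize: $ ∈ FOLLOW(S)
pass 1:
  B→S A: FOLLOW(S) ⊇ FIRST(A) = {c}; new: +{c}
  S→a C: FOLLOW(C) ⊇ FOLLOW(S) ⊇ {$,c}; new: +{$,c}
  S→b A: FOLLOW(A) ⊇ FOLLOW(S) ⊇ {$,c}; new: +{$,c}
  S→d B: FOLLOW(B) ⊇ FOLLOW(S) ⊇ {$,c}; new: +{$,c}
  FOLLOW[S]={$,c}  FOLLOW[A]={$,c}  FOLLOW[B]={$,c}  FOLLOW[C]={$,c}
pass 2: done
  FOLLOW[S]={$,c}  FOLLOW[A]={$,c}  FOLLOW[B]={$,c}  FOLLOW[C]={$,c}

FOLLOW(S) = ["$", "c"]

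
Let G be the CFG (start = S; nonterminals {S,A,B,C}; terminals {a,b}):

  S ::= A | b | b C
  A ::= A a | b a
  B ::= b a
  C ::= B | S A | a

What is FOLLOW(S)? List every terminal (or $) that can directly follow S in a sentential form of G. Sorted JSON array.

FIRST sets, iterate to fixpoint:
[1]
  A via A→b a: +{b}
  B via B→b a: +{b}
  C via C→B: +{b}
  C via C→a: +{a}
  S via S→A: +{b}
  FIRST[S]={b}  FIRST[A]={b}  FIRST[B]={b}  FIRST[C]={a,b}
[2] done
  FIRST[S]={b}  FIRST[A]={b}  FIRST[B]={b}  FIRST[C]={a,b}

FOLLOW sets:
FOLLOW(S) := {$}
iter 1:
  A→A a: FOLLOW(A) ⊇ FIRST(a) = {a}; new: +{a}
  C→S A: FOLLOW(S) ⊇ FIRST(A) = {b}; new: +{b}
  S→A: FOLLOW(A) ⊇ FOLLOW(S) ⊇ {$,b}; new: +{$,b}
  S→b C: FOLLOW(C) ⊇ FOLLOW(S) ⊇ {$,b}; new: +{$,b}
  S: {$,b}  A: {$,a,b}  B: {}  C: {$,b}
iter 2:
  C→B: FOLLOW(B) ⊇ FOLLOW(C) ⊇ {$,b}; new: +{$,b}
  S: {$,b}  A: {$,a,b}  B: {$,b}  C: {$,b}
iter 3: done
  S: {$,b}  A: {$,a,b}  B: {$,b}  C: {$,b}

FOLLOW(S) = ["$", "b"]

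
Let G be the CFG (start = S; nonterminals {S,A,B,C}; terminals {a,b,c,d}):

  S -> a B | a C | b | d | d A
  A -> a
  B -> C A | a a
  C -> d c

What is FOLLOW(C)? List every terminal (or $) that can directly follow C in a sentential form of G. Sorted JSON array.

FIRST sets, iterate to fixpoint:
[1]
  A via A→a: +{a}
  B via B→a a: +{a}
  C via C→d c: +{d}
  S via S→a B: +{a}
  S via S→b: +{b}
  S via S→d: +{d}
  FIRST[S]={a,b,d}  FIRST[A]={a}  FIRST[B]={a}  FIRST[C]={d}
[2]
  B via B→C A: +{d}
  FIRST[S]={a,b,d}  FIRST[A]={a}  FIRST[B]={a,d}  FIRST[C]={d}
[3] — fixpoint
  FIRST[S]={a,b,d}  FIRST[A]={a}  FIRST[B]={a,d}  FIRST[C]={d}

Compute FOLLOW by fixpoint:
initialize: $ ∈ FOLLOW(S)
[1]
  B→C A: FOLLOW(C) ⊇ FIRST(A) = {a}; new: +{a}
  S→a B: FOLLOW(B) ⊇ FOLLOW(S) ⊇ {$}; new: +{$}
  S→a C: FOLLOW(C) ⊇ FOLLOW(S) ⊇ {$}; new: +{$}
  S→d A: FOLLOW(A) ⊇ FOLLOW(S) ⊇ {$}; new: +{$}
  S: {$}  A: {$}  B: {$}  C: {$,a}
[2] done
  S: {$}  A: {$}  B: {$}  C: {$,a}

FOLLOW(C) = ["$", "a"]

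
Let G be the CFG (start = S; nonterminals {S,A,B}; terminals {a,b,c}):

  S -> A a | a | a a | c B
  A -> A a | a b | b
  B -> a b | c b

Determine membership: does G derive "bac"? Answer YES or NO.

CNF form of G:
  S -> A T0 | T0 T0 | T2 B | a
  A -> A T0 | T0 T1 | b
  B -> T0 T1 | T2 T1
  T0 -> a
  T1 -> b
  T2 -> c

CYK table (by increasing span):
  [0..0]={A,T1}  "b"  orig:{A}
  [1..1]={S,T0}  "a"  orig:{S}
  [2..2]={T2}  "c"  orig:{}
  [0..1]={A,S}  "ba"
  [1..2]=∅  "ac"
  [0..2]=∅  "bac"

S ∉ T[0,2] ⇒ NO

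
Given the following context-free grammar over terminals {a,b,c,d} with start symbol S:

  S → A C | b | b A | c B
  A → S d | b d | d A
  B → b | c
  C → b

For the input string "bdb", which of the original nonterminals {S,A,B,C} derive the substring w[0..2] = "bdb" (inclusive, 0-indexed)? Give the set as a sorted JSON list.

CNF form of G:
  S -> A C | T1 A | T2 B | b
  A -> S T0 | T0 A | T1 T0
  B -> b | c
  C -> b
  T0 -> d
  T1 -> b
  T2 -> c

CYK table (by increasing span) (cells [i..j] with 0 ≤ i ≤ j ≤ 2 only):
  [0..0]={B,C,S,T1}  "b"  orig:{B,C,S}
  [1..1]={T0}  "d"  orig:{}
  [2..2]={B,C,S,T1}  "b"  orig:{B,C,S}
  [0..1]={A}  "bd"
  [1..2]=∅  "db"
  [0..2]={S}  "bdb"

Original NTs in T[0,2] deriving "bdb": ["S"]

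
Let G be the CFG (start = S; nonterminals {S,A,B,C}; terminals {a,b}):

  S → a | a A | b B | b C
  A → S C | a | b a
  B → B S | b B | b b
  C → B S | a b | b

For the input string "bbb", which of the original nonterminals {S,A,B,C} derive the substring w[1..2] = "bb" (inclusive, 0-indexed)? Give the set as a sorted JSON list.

CNF form of G:
  S -> T0 B | T0 C | T1 A | a
  A -> S C | T0 T1 | a
  B -> B S | T0 B | T0 T0
  C -> B S | T1 T0 | b
  T0 -> b
  T1 -> a

CYK table (by increasing span) — only the sub-triangle for w[1..2]:
  T[1,1] 'b' = {C,T0}  orig:{C}
  T[2,2] 'b' = {C,T0}  orig:{C}
  T[1,2] 'bb' = {B,S}

Original NTs in T[1,2] deriving "bb": ["B", "S"]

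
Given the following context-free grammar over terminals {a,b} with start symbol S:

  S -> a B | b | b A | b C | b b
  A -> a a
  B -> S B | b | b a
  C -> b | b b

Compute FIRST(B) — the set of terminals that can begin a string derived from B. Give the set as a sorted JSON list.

FIRST iteration:
[1]
  A via A→a a: +{a}
  B via B→b: +{b}
  C via C→b: +{b}
  S via S→a B: +{a}
  S via S→b: +{b}
  FIRST(S)={a,b}  FIRST(A)={a}  FIRST(B)={b}  FIRST(C)={b}
[2]
  B via B→S B: +{a}
  FIRST(S)={a,b}  FIRST(A)={a}  FIRST(B)={a,b}  FIRST(C)={b}
[3] (no change)
  FIRST(S)={a,b}  FIRST(A)={a}  FIRST(B)={a,b}  FIRST(C)={b}

FIRST(B) = ["a", "b"]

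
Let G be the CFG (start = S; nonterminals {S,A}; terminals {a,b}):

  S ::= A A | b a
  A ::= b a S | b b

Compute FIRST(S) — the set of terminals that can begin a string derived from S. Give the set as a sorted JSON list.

Compute FIRST by fixpoint:
pass 1:
  A via A→b a S: +{b}
  S via S→A A: +{b}
  FIRST(S)={b}  FIRST(A)={b}
pass 2: done
  FIRST(S)={b}  FIRST(A)={b}

FIRST(S) = ["b"]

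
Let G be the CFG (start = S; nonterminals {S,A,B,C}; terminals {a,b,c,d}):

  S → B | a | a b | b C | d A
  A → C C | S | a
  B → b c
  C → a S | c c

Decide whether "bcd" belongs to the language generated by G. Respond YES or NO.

CNF form of G:
  S -> T0 T1 | T1 C | T1 T2 | T3 A | a
  A -> C C | T0 T1 | T1 C | T1 T2 | T3 A | a
  B -> T1 T2
  C -> T0 S | T2 T2
  T0 -> a
  T1 -> b
  T2 -> c
  T3 -> d

CYK fill:
  [0..0]={T1}  "b"  orig:{}
  [1..1]={T2}  "c"  orig:{}
  [2..2]={T3}  "d"  orig:{}
  [0..1]={A,B,S}  "bc"
  [1..2]=∅  "cd"
  [0..2]=∅  "bcd"

S ∉ T[0,2] ⇒ NO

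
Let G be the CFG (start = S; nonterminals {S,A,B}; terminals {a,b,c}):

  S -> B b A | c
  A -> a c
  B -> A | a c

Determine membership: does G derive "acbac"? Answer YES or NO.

CNF form of G:
  S -> B X3 | c
  A -> T0 T1
  B -> T0 T1
  T0 -> a
  T1 -> c
  T2 -> b
  X3 -> T2 A

Fill CYK table bottom-up:
  T[0,0] 'a' = {T0}  orig:{}
  T[1,1] 'c' = {S,T1}  orig:{S}
  T[2,2] 'b' = {T2}  orig:{}
  T[3,3] 'a' = {T0}  orig:{}
  T[4,4] 'c' = {S,T1}  orig:{S}
  T[0,1] 'ac' = {A,B}
  T[1,2] 'cb' = ∅
  T[2,3] 'ba' = ∅
  T[3,4] 'ac' = {A,B}
  T[0,2] 'acb' = ∅
  T[1,3] 'cba' = ∅
  T[2,4] 'bac' = {X3}  orig:{}
  T[0,3] 'acba' = ∅
  T[1,4] 'cbac' = ∅
  T[0,4] 'acbac' = {S}

S ∈ T[0,4] ⇒ YES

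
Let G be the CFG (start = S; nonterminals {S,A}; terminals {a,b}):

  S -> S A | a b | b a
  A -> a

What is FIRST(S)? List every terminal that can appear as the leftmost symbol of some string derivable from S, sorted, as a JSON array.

FIRST iteration:
[1]
  A via A→a: +{a}
  S via S→a b: +{a}
  S via S→b a: +{b}
  S: {a,b}  A: {a}
[2] (stable)
  S: {a,b}  A: {a}

FIRST(S) = ["a", "b"]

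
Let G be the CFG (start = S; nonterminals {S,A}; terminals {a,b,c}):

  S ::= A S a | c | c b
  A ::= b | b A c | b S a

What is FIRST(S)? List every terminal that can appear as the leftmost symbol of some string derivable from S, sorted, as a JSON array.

FIRST iteration:
[1]
  A via A→b: +{b}
  S via S→A S a: +{b}
  S via S→c: +{c}
  FIRST(S)={b,c}  FIRST(A)={b}
[2] done
  FIRST(S)={b,c}  FIRST(A)={b}

FIRST(S) = ["b", "c"]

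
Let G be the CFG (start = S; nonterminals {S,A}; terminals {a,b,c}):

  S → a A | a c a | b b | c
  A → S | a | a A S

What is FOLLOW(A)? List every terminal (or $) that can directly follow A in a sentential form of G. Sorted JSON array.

Compute FIRST by fixpoint:
pass 1:
  A via A→a: +{a}
  S via S→a A: +{a}
  S via S→b b: +{b}
  S via S→c: +{c}
  FIRST[S]={a,b,c}  FIRST[A]={a}
pass 2:
  A via A→S: +{b,c}
  FIRST[S]={a,b,c}  FIRST[A]={a,b,c}
pass 3: — fixpoint
  FIRST[S]={a,b,c}  FIRST[A]={a,b,c}

FOLLOW sets:
initialize: $ ∈ FOLLOW(S)
pass 1:
  A→a A S: FOLLOW(A) ⊇ FIRST(S) = {a,b,c}; new: +{a,b,c}
  A→a A S: FOLLOW(S) ⊇ FOLLOW(A) ⊇ {a,b,c}; new: +{a,b,c}
  S→a A: FOLLOW(A) ⊇ FOLLOW(S) ⊇ {$,a,b,c}; new: +{$}
  FOLLOW[S]={$,a,b,c}  FOLLOW[A]={$,a,b,c}
pass 2: — fixpoint
  FOLLOW[S]={$,a,b,c}  FOLLOW[A]={$,a,b,c}

FOLLOW(A) = ["$", "a", "b", "c"]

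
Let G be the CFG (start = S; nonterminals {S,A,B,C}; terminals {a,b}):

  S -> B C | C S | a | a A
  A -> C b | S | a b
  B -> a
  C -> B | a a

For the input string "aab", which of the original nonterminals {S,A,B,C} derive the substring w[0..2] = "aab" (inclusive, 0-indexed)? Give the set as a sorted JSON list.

Convert to CNF:
  S -> B C | C S | T1 A | a
  A -> B C | C S | C T0 | T1 A | T1 T0 | a
  B -> a
  C -> T1 T1 | a
  T0 -> b
  T1 -> a

CYK fill — only the sub-triangle for w[0..2]:
  [0..0]={A,B,C,S,T1}  "a"  orig:{A,B,C,S}
  [1..1]={A,B,C,S,T1}  "a"  orig:{A,B,C,S}
  [2..2]={T0}  "b"  orig:{}
  [0..1]={A,C,S}  "aa"
  [1..2]={A}  "ab"
  [0..2]={A,S}  "aab"

Original NTs in T[0,2] deriving "aab": ["A", "S"]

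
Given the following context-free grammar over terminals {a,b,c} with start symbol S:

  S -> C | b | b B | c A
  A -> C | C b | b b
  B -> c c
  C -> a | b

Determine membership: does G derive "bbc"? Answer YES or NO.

Convert to CNF:
  S -> T0 B | T1 A | a | b
  A -> C T0 | T0 T0 | a | b
  B -> T1 T1
  C -> a | b
  T0 -> b
  T1 -> c

Fill CYK table bottom-up:
  T[0,0] 'b' = {A,C,S,T0}  orig:{A,C,S}
  T[1,1] 'b' = {A,C,S,T0}  orig:{A,C,S}
  T[2,2] 'c' = {T1}  orig:{}
  T[0,1] 'bb' = {A}
  T[1,2] 'bc' = ∅
  T[0,2] 'bbc' = ∅

S ∉ T[0,2] ⇒ NO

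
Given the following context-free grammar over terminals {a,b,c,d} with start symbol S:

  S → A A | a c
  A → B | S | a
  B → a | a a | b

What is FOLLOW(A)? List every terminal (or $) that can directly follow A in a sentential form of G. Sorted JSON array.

FIRST sets, iterate to fixpoint:
[1]
  A via A→a: +{a}
  B via B→a: +{a}
  B via B→b: +{b}
  S via S→A A: +{a}
  S: {a}  A: {a}  B: {a,b}
[2]
  A via A→B: +{b}
  S via S→A A: +{b}
  S: {a,b}  A: {a,b}  B: {a,b}
[3] done
  S: {a,b}  A: {a,b}  B: {a,b}

FOLLOW iteration:
initialize: $ ∈ FOLLOW(S)
[1]
  S→A A: FOLLOW(A) ⊇ FIRST(A) = {a,b}; new: +{a,b}
  S→A A: FOLLOW(A) ⊇ FOLLOW(S) ⊇ {$}; new: +{$}
  FOLLOW(S)={$}  FOLLOW(A)={$,a,b}  FOLLOW(B)={}
[2]
  A→B: FOLLOW(B) ⊇ FOLLOW(A) ⊇ {$,a,b}; new: +{$,a,b}
  A→S: FOLLOW(S) ⊇ FOLLOW(A) ⊇ {$,a,b}; new: +{a,b}
  FOLLOW(S)={$,a,b}  FOLLOW(A)={$,a,b}  FOLLOW(B)={$,a,b}
[3] — fixpoint
  FOLLOW(S)={$,a,b}  FOLLOW(A)={$,a,b}  FOLLOW(B)={$,a,b}

FOLLOW(A) = ["$", "a", "b"]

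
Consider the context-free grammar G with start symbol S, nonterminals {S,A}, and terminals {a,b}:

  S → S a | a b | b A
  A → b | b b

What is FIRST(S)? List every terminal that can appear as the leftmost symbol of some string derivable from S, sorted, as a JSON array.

FIRST sets, iterate to fixpoint:
[1]
  A via A→b: +{b}
  S via S→a b: +{a}
  S via S→b A: +{b}
  FIRST[S]={a,b}  FIRST[A]={b}
[2] done
  FIRST[S]={a,b}  FIRST[A]={b}

FIRST(S) = ["a", "b"]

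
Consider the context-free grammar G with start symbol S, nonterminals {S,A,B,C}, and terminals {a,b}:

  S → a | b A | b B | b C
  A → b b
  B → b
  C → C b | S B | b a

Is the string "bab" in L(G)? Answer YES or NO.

Convert to CNF:
  S -> T0 A | T0 B | T0 C | a
  A -> T0 T0
  B -> b
  C -> C T0 | S B | T0 T1
  T0 -> b
  T1 -> a

CYK table (by increasing span):
  [0..0]={B,T0}  "b"  orig:{B}
  [1..1]={S,T1}  "a"  orig:{S}
  [2..2]={B,T0}  "b"  orig:{B}
  [0..1]={C}  "ba"
  [1..2]={C}  "ab"
  [0..2]={C,S}  "bab"

S ∈ T[0,2] ⇒ YES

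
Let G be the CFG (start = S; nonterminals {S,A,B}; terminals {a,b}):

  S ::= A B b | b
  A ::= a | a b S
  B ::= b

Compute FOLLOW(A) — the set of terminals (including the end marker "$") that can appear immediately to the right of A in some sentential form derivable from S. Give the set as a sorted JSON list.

Compute FIRST by fixpoint:
round 1:
  A via A→a: +{a}
  B via B→b: +{b}
  S via S→A B b: +{a}
  S via S→b: +{b}
  S: {a,b}  A: {a}  B: {b}
round 2: done
  S: {a,b}  A: {a}  B: {b}

Compute FOLLOW by fixpoint:
initialize: $ ∈ FOLLOW(S)
round 1:
  S→A B b: FOLLOW(A) ⊇ FIRST(B) = {b}; new: +{b}
  S→A B b: FOLLOW(B) ⊇ FIRST(b) = {b}; new: +{b}
  FOLLOW(S)={$}  FOLLOW(A)={b}  FOLLOW(B)={b}
round 2:
  A→a b S: FOLLOW(S) ⊇ FOLLOW(A) ⊇ {b}; new: +{b}
  FOLLOW(S)={$,b}  FOLLOW(A)={b}  FOLLOW(B)={b}
round 3: done
  FOLLOW(S)={$,b}  FOLLOW(A)={b}  FOLLOW(B)={b}

FOLLOW(A) = ["b"]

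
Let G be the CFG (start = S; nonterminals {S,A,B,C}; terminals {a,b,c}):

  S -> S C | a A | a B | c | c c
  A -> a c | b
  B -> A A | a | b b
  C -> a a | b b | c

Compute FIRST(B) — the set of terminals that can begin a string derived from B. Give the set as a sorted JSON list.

FIRST iteration:
iter 1:
  A via A→a c: +{a}
  A via A→b: +{b}
  B via B→A A: +{a,b}
  C via C→a a: +{a}
  C via C→b b: +{b}
  C via C→c: +{c}
  S via S→a A: +{a}
  S via S→c: +{c}
  FIRST[S]={a,c}  FIRST[A]={a,b}  FIRST[B]={a,b}  FIRST[C]={a,b,c}
iter 2: — fixpoint
  FIRST[S]={a,c}  FIRST[A]={a,b}  FIRST[B]={a,b}  FIRST[C]={a,b,c}

FIRST(B) = ["a", "b"]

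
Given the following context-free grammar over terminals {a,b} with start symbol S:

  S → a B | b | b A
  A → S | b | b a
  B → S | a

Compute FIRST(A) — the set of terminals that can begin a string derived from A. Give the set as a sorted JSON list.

Compute FIRST by fixpoint:
round 1:
  A via A→b: +{b}
  B via B→a: +{a}
  S via S→a B: +{a}
  S via S→b: +{b}
  FIRST(S)={a,b}  FIRST(A)={b}  FIRST(B)={a}
round 2:
  A via A→S: +{a}
  B via B→S: +{b}
  FIRST(S)={a,b}  FIRST(A)={a,b}  FIRST(B)={a,b}
round 3: (stable)
  FIRST(S)={a,b}  FIRST(A)={a,b}  FIRST(B)={a,b}

FIRST(A) = ["a", "b"]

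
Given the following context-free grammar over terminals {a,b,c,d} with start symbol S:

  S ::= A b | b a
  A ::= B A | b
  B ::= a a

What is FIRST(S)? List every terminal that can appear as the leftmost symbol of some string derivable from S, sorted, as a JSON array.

Compute FIRST by fixpoint:
[1]
  A via A→b: +{b}
  B via B→a a: +{a}
  S via S→A b: +{b}
  FIRST(S)={b}  FIRST(A)={b}  FIRST(B)={a}
[2]
  A via A→B A: +{a}
  S via S→A b: +{a}
  FIRST(S)={a,b}  FIRST(A)={a,b}  FIRST(B)={a}
[3] done
  FIRST(S)={a,b}  FIRST(A)={a,b}  FIRST(B)={a}

FIRST(S) = ["a", "b"]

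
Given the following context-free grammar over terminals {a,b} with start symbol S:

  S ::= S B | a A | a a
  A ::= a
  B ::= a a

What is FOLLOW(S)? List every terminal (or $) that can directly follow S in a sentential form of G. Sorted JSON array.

FIRST iteration:
pass 1:
  A via A→a: +{a}
  B via B→a a: +{a}
  S via S→a A: +{a}
  FIRST[S]={a}  FIRST[A]={a}  FIRST[B]={a}
pass 2: (no change)
  FIRST[S]={a}  FIRST[A]={a}  FIRST[B]={a}

FOLLOW iteration:
FOLLOW(S) := {$}
pass 1:
  S→S B: FOLLOW(S) ⊇ FIRST(B) = {a}; new: +{a}
  S→S B: FOLLOW(B) ⊇ FOLLOW(S) ⊇ {$,a}; new: +{$,a}
  S→a A: FOLLOW(A) ⊇ FOLLOW(S) ⊇ {$,a}; new: +{$,a}
  S: {$,a}  A: {$,a}  B: {$,a}
pass 2: (no change)
  S: {$,a}  A: {$,a}  B: {$,a}

FOLLOW(S) = ["$", "a"]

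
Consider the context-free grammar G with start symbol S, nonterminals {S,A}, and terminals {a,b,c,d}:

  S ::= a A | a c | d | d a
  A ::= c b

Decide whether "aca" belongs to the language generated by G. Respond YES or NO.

Convert to CNF:
  S -> T2 A | T2 T0 | T3 T2 | d
  A -> T0 T1
  T0 -> c
  T1 -> b
  T2 -> a
  T3 -> d

Fill CYK table bottom-up:
  T[0,0] 'a' = {T2}  orig:{}
  T[1,1] 'c' = {T0}  orig:{}
  T[2,2] 'a' = {T2}  orig:{}
  T[0,1] 'ac' = {S}
  T[1,2] 'ca' = ∅
  T[0,2] 'aca' = ∅

S ∉ T[0,2] ⇒ NO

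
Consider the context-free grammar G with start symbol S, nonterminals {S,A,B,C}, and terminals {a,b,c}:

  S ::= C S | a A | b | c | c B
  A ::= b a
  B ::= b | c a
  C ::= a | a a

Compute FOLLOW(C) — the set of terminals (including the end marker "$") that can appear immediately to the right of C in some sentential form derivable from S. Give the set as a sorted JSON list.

FIRST iteration:
iter 1:
  A via A→b a: +{b}
  B via B→b: +{b}
  B via B→c a: +{c}
  C via C→a: +{a}
  S via S→C S: +{a}
  S via S→b: +{b}
  S via S→c: +{c}
  S: {a,b,c}  A: {b}  B: {b,c}  C: {a}
iter 2: (stable)
  S: {a,b,c}  A: {b}  B: {b,c}  C: {a}

Compute FOLLOW by fixpoint:
FOLLOW(S) := {$}
pass 1:
  S→C S: FOLLOW(C) ⊇ FIRST(S) = {a,b,c}; new: +{a,b,c}
  S→a A: FOLLOW(A) ⊇ FOLLOW(S) ⊇ {$}; new: +{$}
  S→c B: FOLLOW(B) ⊇ FOLLOW(S) ⊇ {$}; new: +{$}
  FOLLOW[S]={$}  FOLLOW[A]={$}  FOLLOW[B]={$}  FOLLOW[C]={a,b,c}
pass 2: done
  FOLLOW[S]={$}  FOLLOW[A]={$}  FOLLOW[B]={$}  FOLLOW[C]={a,b,c}

FOLLOW(C) = ["a", "b", "c"]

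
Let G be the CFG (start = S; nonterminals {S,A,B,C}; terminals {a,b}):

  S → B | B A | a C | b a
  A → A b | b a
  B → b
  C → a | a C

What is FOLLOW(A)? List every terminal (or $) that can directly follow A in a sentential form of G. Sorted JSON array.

FIRST iteration:
iter 1:
  A via A→b a: +{b}
  B via B→b: +{b}
  C via C→a: +{a}
  S via S→B: +{b}
  S via S→a C: +{a}
  FIRST(S)={a,b}  FIRST(A)={b}  FIRST(B)={b}  FIRST(C)={a}
iter 2: (stable)
  FIRST(S)={a,b}  FIRST(A)={b}  FIRST(B)={b}  FIRST(C)={a}

FOLLOW sets:
seed FOLLOW(S) with $
pass 1:
  A→A b: FOLLOW(A) ⊇ FIRST(b) = {b}; new: +{b}
  S→B: FOLLOW(B) ⊇ FOLLOW(S) ⊇ {$}; new: +{$}
  S→B A: FOLLOW(B) ⊇ FIRST(A) = {b}; new: +{b}
  S→B A: FOLLOW(A) ⊇ FOLLOW(S) ⊇ {$}; new: +{$}
  S→a C: FOLLOW(C) ⊇ FOLLOW(S) ⊇ {$}; new: +{$}
  FOLLOW(S)={$}  FOLLOW(A)={$,b}  FOLLOW(B)={$,b}  FOLLOW(C)={$}
pass 2: — fixpoint
  FOLLOW(S)={$}  FOLLOW(A)={$,b}  FOLLOW(B)={$,b}  FOLLOW(C)={$}

FOLLOW(A) = ["$", "b"]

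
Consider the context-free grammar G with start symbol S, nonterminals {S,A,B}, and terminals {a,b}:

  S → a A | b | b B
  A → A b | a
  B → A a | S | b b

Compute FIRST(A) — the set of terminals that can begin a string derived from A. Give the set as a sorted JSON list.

FIRST sets, iterate to fixpoint:
[1]
  A via A→a: +{a}
  B via B→A a: +{a}
  B via B→b b: +{b}
  S via S→a A: +{a}
  S via S→b: +{b}
  FIRST(S)={a,b}  FIRST(A)={a}  FIRST(B)={a,b}
[2] (stable)
  FIRST(S)={a,b}  FIRST(A)={a}  FIRST(B)={a,b}

FIRST(A) = ["a"]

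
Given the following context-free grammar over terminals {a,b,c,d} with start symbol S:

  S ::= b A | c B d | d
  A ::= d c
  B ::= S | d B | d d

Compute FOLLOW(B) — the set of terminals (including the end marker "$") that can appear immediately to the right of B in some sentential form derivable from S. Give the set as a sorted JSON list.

FIRST iteration:
[1]
  A via A→d c: +{d}
  B via B→d B: +{d}
  S via S→b A: +{b}
  S via S→c B d: +{c}
  S via S→d: +{d}
  FIRST[S]={b,c,d}  FIRST[A]={d}  FIRST[B]={d}
[2]
  B via B→S: +{b,c}
  FIRST[S]={b,c,d}  FIRST[A]={d}  FIRST[B]={b,c,d}
[3] (stable)
  FIRST[S]={b,c,d}  FIRST[A]={d}  FIRST[B]={b,c,d}

Compute FOLLOW by fixpoint:
FOLLOW(S) := {$}
pass 1:
  S→b A: FOLLOW(A) ⊇ FOLLOW(S) ⊇ {$}; new: +{$}
  S→c B d: FOLLOW(B) ⊇ FIRST(d) = {d}; new: +{d}
  S: {$}  A: {$}  B: {d}
pass 2:
  B→S: FOLLOW(S) ⊇ FOLLOW(B) ⊇ {d}; new: +{d}
  S→b A: FOLLOW(A) ⊇ FOLLOW(S) ⊇ {$,d}; new: +{d}
  S: {$,d}  A: {$,d}  B: {d}
pass 3: (no change)
  S: {$,d}  A: {$,d}  B: {d}

FOLLOW(B) = ["d"]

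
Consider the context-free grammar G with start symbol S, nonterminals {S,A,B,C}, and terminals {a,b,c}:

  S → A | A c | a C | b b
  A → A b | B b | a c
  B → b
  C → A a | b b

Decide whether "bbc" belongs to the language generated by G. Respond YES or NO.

Convert to CNF:
  S -> A T0 | A T2 | B T0 | T0 T0 | T1 C | T1 T2
  A -> A T0 | B T0 | T1 T2
  B -> b
  C -> A T1 | T0 T0
  T0 -> b
  T1 -> a
  T2 -> c

CYK fill:
  cell(0,0) b: {B,T0}  orig:{B}
  cell(1,1) b: {B,T0}  orig:{B}
  cell(2,2) c: {T2}  orig:{}
  cell(0,1) bb: {A,C,S}
  cell(1,2) bc: ∅
  cell(0,2) bbc: {S}

S ∈ T[0,2] ⇒ YES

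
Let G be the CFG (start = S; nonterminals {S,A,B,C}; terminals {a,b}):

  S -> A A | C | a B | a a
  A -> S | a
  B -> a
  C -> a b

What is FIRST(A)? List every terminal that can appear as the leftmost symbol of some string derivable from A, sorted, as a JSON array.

FIRST iteration:
[1]
  A via A→a: +{a}
  B via B→a: +{a}
  C via C→a b: +{a}
  S via S→A A: +{a}
  FIRST[S]={a}  FIRST[A]={a}  FIRST[B]={a}  FIRST[C]={a}
[2] — fixpoint
  FIRST[S]={a}  FIRST[A]={a}  FIRST[B]={a}  FIRST[C]={a}

FIRST(A) = ["a"]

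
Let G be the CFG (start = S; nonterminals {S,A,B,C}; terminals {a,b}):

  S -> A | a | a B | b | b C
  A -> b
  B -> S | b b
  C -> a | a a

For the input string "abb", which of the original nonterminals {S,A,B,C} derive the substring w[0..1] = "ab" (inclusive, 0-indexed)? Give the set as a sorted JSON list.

Convert to CNF:
  S -> T0 B | T1 C | a | b
  A -> b
  B -> T0 B | T1 C | T1 T1 | a | b
  C -> T0 T0 | a
  T0 -> a
  T1 -> b

CYK fill — only the sub-triangle for w[0..1]:
  cell(0,0) a: {B,C,S,T0}  orig:{B,C,S}
  cell(1,1) b: {A,B,S,T1}  orig:{A,B,S}
  cell(0,1) ab: {B,S}

Original NTs in T[0,1] deriving "ab": ["B", "S"]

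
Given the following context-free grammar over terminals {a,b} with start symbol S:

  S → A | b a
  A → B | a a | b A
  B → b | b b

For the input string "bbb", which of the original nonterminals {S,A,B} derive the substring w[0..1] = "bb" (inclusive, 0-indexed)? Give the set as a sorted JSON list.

Convert to CNF:
  S -> T0 T0 | T1 A | T1 T0 | T1 T1 | b
  A -> T0 T0 | T1 A | T1 T1 | b
  B -> T1 T1 | b
  T0 -> a
  T1 -> b

CYK fill, restricted to cells inside w[0..1]:
  cell(0,0) b: {A,B,S,T1}  orig:{A,B,S}
  cell(1,1) b: {A,B,S,T1}  orig:{A,B,S}
  cell(0,1) bb: {A,B,S}

Original NTs in T[0,1] deriving "bb": ["A", "B", "S"]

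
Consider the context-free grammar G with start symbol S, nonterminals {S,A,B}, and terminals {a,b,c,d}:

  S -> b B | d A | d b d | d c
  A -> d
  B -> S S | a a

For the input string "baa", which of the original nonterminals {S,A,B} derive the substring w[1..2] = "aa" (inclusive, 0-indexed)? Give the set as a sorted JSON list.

CNF form of G:
  S -> T1 B | T2 A | T2 T3 | T2 X4
  A -> d
  B -> S S | T0 T0
  T0 -> a
  T1 -> b
  T2 -> d
  T3 -> c
  X4 -> T1 T2

CYK table (by increasing span) (cells [i..j] with 1 ≤ i ≤ j ≤ 2 only):
  [1..1]={T0}  "a"  orig:{}
  [2..2]={T0}  "a"  orig:{}
  [1..2]={B}  "aa"

Original NTs in T[1,2] deriving "aa": ["B"]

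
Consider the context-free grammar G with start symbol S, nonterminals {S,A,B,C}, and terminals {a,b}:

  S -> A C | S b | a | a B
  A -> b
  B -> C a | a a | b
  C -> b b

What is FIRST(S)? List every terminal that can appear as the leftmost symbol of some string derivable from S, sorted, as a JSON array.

FIRST sets, iterate to fixpoint:
pass 1:
  A via A→b: +{b}
  B via B→a a: +{a}
  B via B→b: +{b}
  C via C→b b: +{b}
  S via S→A C: +{b}
  S via S→a: +{a}
  FIRST(S)={a,b}  FIRST(A)={b}  FIRST(B)={a,b}  FIRST(C)={b}
pass 2: (no change)
  FIRST(S)={a,b}  FIRST(A)={b}  FIRST(B)={a,b}  FIRST(C)={b}

FIRST(S) = ["a", "b"]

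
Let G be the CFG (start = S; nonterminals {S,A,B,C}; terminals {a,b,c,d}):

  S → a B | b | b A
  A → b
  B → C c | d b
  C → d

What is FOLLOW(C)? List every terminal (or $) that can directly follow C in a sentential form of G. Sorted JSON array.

FIRST sets, iterate to fixpoint:
iter 1:
  A via A→b: +{b}
  B via B→d b: +{d}
  C via C→d: +{d}
  S via S→a B: +{a}
  S via S→b: +{b}
  FIRST(S)={a,b}  FIRST(A)={b}  FIRST(B)={d}  FIRST(C)={d}
iter 2: (stable)
  FIRST(S)={a,b}  FIRST(A)={b}  FIRST(B)={d}  FIRST(C)={d}

FOLLOW iteration:
seed FOLLOW(S) with $
[1]
  B→C c: FOLLOW(C) ⊇ FIRST(c) = {c}; new: +{c}
  S→a B: FOLLOW(B) ⊇ FOLLOW(S) ⊇ {$}; new: +{$}
  S→b A: FOLLOW(A) ⊇ FOLLOW(S) ⊇ {$}; new: +{$}
  S: {$}  A: {$}  B: {$}  C: {c}
[2] done
  S: {$}  A: {$}  B: {$}  C: {c}

FOLLOW(C) = ["c"]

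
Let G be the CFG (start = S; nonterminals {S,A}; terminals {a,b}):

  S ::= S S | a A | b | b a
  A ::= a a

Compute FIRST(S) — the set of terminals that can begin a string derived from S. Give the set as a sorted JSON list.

FIRST iteration:
[1]
  A via A→a a: +{a}
  S via S→a A: +{a}
  S via S→b: +{b}
  FIRST(S)={a,b}  FIRST(A)={a}
[2] (stable)
  FIRST(S)={a,b}  FIRST(A)={a}

FIRST(S) = ["a", "b"]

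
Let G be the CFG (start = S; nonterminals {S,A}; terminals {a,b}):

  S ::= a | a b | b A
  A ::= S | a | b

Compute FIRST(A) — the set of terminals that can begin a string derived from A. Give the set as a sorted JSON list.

FIRST iteration:
pass 1:
  A via A→a: +{a}
  A via A→b: +{b}
  S via S→a: +{a}
  S via S→b A: +{b}
  FIRST(S)={a,b}  FIRST(A)={a,b}
pass 2: done
  FIRST(S)={a,b}  FIRST(A)={a,b}

FIRST(A) = ["a", "b"]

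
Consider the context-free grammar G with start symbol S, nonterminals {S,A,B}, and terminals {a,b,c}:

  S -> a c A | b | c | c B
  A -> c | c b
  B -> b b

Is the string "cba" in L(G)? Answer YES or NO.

Convert to CNF:
  S -> T0 B | T2 X3 | b | c
  A -> T0 T1 | c
  B -> T1 T1
  T0 -> c
  T1 -> b
  T2 -> a
  X3 -> T0 A

CYK fill:
  T[0,0] 'c' = {A,S,T0}  orig:{A,S}
  T[1,1] 'b' = {S,T1}  orig:{S}
  T[2,2] 'a' = {T2}  orig:{}
  T[0,1] 'cb' = {A}
  T[1,2] 'ba' = ∅
  T[0,2] 'cba' = ∅

S ∉ T[0,2] ⇒ NO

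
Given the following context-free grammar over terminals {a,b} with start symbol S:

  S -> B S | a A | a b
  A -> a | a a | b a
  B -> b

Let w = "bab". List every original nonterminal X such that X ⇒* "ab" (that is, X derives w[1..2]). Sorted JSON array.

CNF form of G:
  S -> B S | T0 A | T0 T1
  A -> T0 T0 | T1 T0 | a
  B -> b
  T0 -> a
  T1 -> b

Fill CYK table bottom-up — only the sub-triangle for w[1..2]:
  cell(1,1) a: {A,T0}  orig:{A}
  cell(2,2) b: {B,T1}  orig:{B}
  cell(1,2) ab: {S}

Original NTs in T[1,2] deriving "ab": ["S"]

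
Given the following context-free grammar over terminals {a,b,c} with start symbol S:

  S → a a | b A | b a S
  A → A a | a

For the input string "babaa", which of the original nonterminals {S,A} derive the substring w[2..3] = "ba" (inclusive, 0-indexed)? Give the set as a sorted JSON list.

Convert to CNF:
  S -> T0 T0 | T1 A | T1 X2
  A -> A T0 | a
  T0 -> a
  T1 -> b
  X2 -> T0 S

Fill CYK table bottom-up — only the sub-triangle for w[2..3]:
  [2..2]={T1}  "b"  orig:{}
  [3..3]={A,T0}  "a"  orig:{A}
  [2..3]={S}  "ba"

Original NTs in T[2,3] deriving "ba": ["S"]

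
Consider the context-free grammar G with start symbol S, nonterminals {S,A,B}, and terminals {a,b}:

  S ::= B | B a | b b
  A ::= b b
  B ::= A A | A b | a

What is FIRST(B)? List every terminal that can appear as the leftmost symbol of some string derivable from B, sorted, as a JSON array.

Compute FIRST by fixpoint:
[1]
  A via A→b b: +{b}
  B via B→A A: +{b}
  B via B→a: +{a}
  S via S→B: +{a,b}
  S: {a,b}  A: {b}  B: {a,b}
[2] done
  S: {a,b}  A: {b}  B: {a,b}

FIRST(B) = ["a", "b"]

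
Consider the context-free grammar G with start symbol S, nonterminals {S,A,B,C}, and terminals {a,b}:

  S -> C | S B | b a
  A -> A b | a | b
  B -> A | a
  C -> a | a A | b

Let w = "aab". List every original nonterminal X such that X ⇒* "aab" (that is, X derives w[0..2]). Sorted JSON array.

Convert to CNF:
  S -> S B | T0 T1 | T1 A | a | b
  A -> A T0 | a | b
  B -> A T0 | a | b
  C -> T1 A | a | b
  T0 -> b
  T1 -> a

CYK table (by increasing span) — only the sub-triangle for w[0..2]:
  [0..0]={A,B,C,S,T1}  "a"  orig:{A,B,C,S}
  [1..1]={A,B,C,S,T1}  "a"  orig:{A,B,C,S}
  [2..2]={A,B,C,S,T0}  "b"  orig:{A,B,C,S}
  [0..1]={C,S}  "aa"
  [1..2]={A,B,C,S}  "ab"
  [0..2]={C,S}  "aab"

Original NTs in T[0,2] deriving "aab": ["C", "S"]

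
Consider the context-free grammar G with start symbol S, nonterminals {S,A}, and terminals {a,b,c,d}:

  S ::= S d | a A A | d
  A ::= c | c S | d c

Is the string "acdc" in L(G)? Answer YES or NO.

CNF form of G:
  S -> S T1 | T2 X3 | d
  A -> T0 S | T1 T0 | c
  T0 -> c
  T1 -> d
  T2 -> a
  X3 -> A A

CYK table (by increasing span):
  cell(0,0) a: {T2}  orig:{}
  cell(1,1) c: {A,T0}  orig:{A}
  cell(2,2) d: {S,T1}  orig:{S}
  cell(3,3) c: {A,T0}  orig:{A}
  cell(0,1) ac: ∅
  cell(1,2) cd: {A}
  cell(2,3) dc: {A}
  cell(0,2) acd: ∅
  cell(1,3) cdc: {X3}  orig:{}
  cell(0,3) acdc: {S}

S ∈ T[0,3] ⇒ YES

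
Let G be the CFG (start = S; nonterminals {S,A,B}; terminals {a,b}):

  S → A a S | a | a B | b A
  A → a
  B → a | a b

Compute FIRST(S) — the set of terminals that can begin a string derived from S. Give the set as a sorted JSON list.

FIRST sets, iterate to fixpoint:
round 1:
  A via A→a: +{a}
  B via B→a: +{a}
  S via S→A a S: +{a}
  S via S→b A: +{b}
  S: {a,b}  A: {a}  B: {a}
round 2: (stable)
  S: {a,b}  A: {a}  B: {a}

FIRST(S) = ["a", "b"]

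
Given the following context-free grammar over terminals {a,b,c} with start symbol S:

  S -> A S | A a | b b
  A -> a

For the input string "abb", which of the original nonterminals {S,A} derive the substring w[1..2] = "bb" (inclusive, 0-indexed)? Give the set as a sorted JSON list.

Convert to CNF:
  S -> A S | A T0 | T1 T1
  A -> a
  T0 -> a
  T1 -> b

CYK fill (cells [i..j] with 1 ≤ i ≤ j ≤ 2 only):
  [1..1]={T1}  "b"  orig:{}
  [2..2]={T1}  "b"  orig:{}
  [1..2]={S}  "bb"

Original NTs in T[1,2] deriving "bb": ["S"]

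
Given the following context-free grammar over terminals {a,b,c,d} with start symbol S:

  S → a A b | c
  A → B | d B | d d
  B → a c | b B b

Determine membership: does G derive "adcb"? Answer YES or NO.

CNF form of G:
  S -> T0 X6 | c
  A -> T0 T1 | T2 X4 | T3 B | T3 T3
  B -> T0 T1 | T2 X5
  T0 -> a
  T1 -> c
  T2 -> b
  T3 -> d
  X4 -> B T2
  X5 -> B T2
  X6 -> A T2

CYK fill:
  T[0,0] 'a' = {T0}  orig:{}
  T[1,1] 'd' = {T3}  orig:{}
  T[2,2] 'c' = {S,T1}  orig:{S}
  T[3,3] 'b' = {T2}  orig:{}
  T[0,1] 'ad' = ∅
  T[1,2] 'dc' = ∅
  T[2,3] 'cb' = ∅
  T[0,2] 'adc' = ∅
  T[1,3] 'dcb' = ∅
  T[0,3] 'adcb' = ∅

S ∉ T[0,3] ⇒ NO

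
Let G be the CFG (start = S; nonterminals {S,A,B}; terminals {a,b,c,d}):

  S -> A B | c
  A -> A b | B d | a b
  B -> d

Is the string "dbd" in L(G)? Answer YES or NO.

CNF form of G:
  S -> A B | c
  A -> A T0 | B T1 | T2 T0
  B -> d
  T0 -> b
  T1 -> d
  T2 -> a

Fill CYK table bottom-up:
  [0..0]={B,T1}  "d"  orig:{B}
  [1..1]={T0}  "b"  orig:{}
  [2..2]={B,T1}  "d"  orig:{B}
  [0..1]=∅  "db"
  [1..2]=∅  "bd"
  [0..2]=∅  "dbd"

S ∉ T[0,2] ⇒ NO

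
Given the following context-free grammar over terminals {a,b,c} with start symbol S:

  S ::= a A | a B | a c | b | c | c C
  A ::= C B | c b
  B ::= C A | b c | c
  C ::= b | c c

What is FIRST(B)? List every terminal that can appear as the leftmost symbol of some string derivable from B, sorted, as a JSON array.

FIRST sets, iterate to fixpoint:
pass 1:
  A via A→c b: +{c}
  B via B→b c: +{b}
  B via B→c: +{c}
  C via C→b: +{b}
  C via C→c c: +{c}
  S via S→a A: +{a}
  S via S→b: +{b}
  S via S→c: +{c}
  FIRST(S)={a,b,c}  FIRST(A)={c}  FIRST(B)={b,c}  FIRST(C)={b,c}
pass 2:
  A via A→C B: +{b}
  FIRST(S)={a,b,c}  FIRST(A)={b,c}  FIRST(B)={b,c}  FIRST(C)={b,c}
pass 3: done
  FIRST(S)={a,b,c}  FIRST(A)={b,c}  FIRST(B)={b,c}  FIRST(C)={b,c}

FIRST(B) = ["b", "c"]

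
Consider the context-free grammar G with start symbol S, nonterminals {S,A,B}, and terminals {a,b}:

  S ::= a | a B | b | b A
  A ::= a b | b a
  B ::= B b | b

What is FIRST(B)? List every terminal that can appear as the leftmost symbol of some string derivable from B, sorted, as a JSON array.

Compute FIRST by fixpoint:
round 1:
  A via A→a b: +{a}
  A via A→b a: +{b}
  B via B→b: +{b}
  S via S→a: +{a}
  S via S→b: +{b}
  FIRST(S)={a,b}  FIRST(A)={a,b}  FIRST(B)={b}
round 2: (no change)
  FIRST(S)={a,b}  FIRST(A)={a,b}  FIRST(B)={b}

FIRST(B) = ["b"]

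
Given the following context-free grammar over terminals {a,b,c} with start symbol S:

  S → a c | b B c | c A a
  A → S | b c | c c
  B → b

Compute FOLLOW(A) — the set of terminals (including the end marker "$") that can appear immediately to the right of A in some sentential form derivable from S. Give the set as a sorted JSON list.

FIRST sets, iterate to fixpoint:
round 1:
  A via A→b c: +{b}
  A via A→c c: +{c}
  B via B→b: +{b}
  S via S→a c: +{a}
  S via S→b B c: +{b}
  S via S→c A a: +{c}
  S: {a,b,c}  A: {b,c}  B: {b}
round 2:
  A via A→S: +{a}
  S: {a,b,c}  A: {a,b,c}  B: {b}
round 3: — fixpoint
  S: {a,b,c}  A: {a,b,c}  B: {b}

FOLLOW sets:
initialize: $ ∈ FOLLOW(S)
iter 1:
  S→b B c: FOLLOW(B) ⊇ FIRST(c) = {c}; new: +{c}
  S→c A a: FOLLOW(A) ⊇ FIRST(a) = {a}; new: +{a}
  FOLLOW(S)={$}  FOLLOW(A)={a}  FOLLOW(B)={c}
iter 2:
  A→S: FOLLOW(S) ⊇ FOLLOW(A) ⊇ {a}; new: +{a}
  FOLLOW(S)={$,a}  FOLLOW(A)={a}  FOLLOW(B)={c}
iter 3: (stable)
  FOLLOW(S)={$,a}  FOLLOW(A)={a}  FOLLOW(B)={c}

FOLLOW(A) = ["a"]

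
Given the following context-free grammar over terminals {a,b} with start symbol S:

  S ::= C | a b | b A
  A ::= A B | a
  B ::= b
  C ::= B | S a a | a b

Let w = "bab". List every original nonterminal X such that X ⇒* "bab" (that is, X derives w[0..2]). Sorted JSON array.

Convert to CNF:
  S -> S X3 | T0 T1 | T1 A | b
  A -> A B | a
  B -> b
  C -> S X2 | T0 T1 | b
  T0 -> a
  T1 -> b
  X2 -> T0 T0
  X3 -> T0 T0

CYK table (by increasing span) (cells [i..j] with 0 ≤ i ≤ j ≤ 2 only):
  T[0,0] 'b' = {B,C,S,T1}  orig:{B,C,S}
  T[1,1] 'a' = {A,T0}  orig:{A}
  T[2,2] 'b' = {B,C,S,T1}  orig:{B,C,S}
  T[0,1] 'ba' = {S}
  T[1,2] 'ab' = {A,C,S}
  T[0,2] 'bab' = {S}

Original NTs in T[0,2] deriving "bab": ["S"]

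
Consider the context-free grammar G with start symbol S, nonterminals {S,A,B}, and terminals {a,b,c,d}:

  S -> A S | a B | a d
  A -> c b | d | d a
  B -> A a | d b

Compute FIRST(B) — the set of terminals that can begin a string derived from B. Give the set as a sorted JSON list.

FIRST sets, iterate to fixpoint:
[1]
  A via A→c b: +{c}
  A via A→d: +{d}
  B via B→A a: +{c,d}
  S via S→A S: +{c,d}
  S via S→a B: +{a}
  FIRST(S)={a,c,d}  FIRST(A)={c,d}  FIRST(B)={c,d}
[2] (no change)
  FIRST(S)={a,c,d}  FIRST(A)={c,d}  FIRST(B)={c,d}

FIRST(B) = ["c", "d"]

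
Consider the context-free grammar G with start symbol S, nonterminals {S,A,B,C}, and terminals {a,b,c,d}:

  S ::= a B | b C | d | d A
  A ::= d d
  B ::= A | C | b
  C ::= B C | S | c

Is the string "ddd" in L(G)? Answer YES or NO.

CNF form of G:
  S -> T0 A | T1 B | T2 C | d
  A -> T0 T0
  B -> B C | T0 A | T0 T0 | T1 B | T2 C | b | c | d
  C -> B C | T0 A | T1 B | T2 C | c | d
  T0 -> d
  T1 -> a
  T2 -> b

CYK table (by increasing span):
  T[0,0] 'd' = {B,C,S,T0}  orig:{B,C,S}
  T[1,1] 'd' = {B,C,S,T0}  orig:{B,C,S}
  T[2,2] 'd' = {B,C,S,T0}  orig:{B,C,S}
  T[0,1] 'dd' = {A,B,C}
  T[1,2] 'dd' = {A,B,C}
  T[0,2] 'ddd' = {B,C,S}

S ∈ T[0,2] ⇒ YES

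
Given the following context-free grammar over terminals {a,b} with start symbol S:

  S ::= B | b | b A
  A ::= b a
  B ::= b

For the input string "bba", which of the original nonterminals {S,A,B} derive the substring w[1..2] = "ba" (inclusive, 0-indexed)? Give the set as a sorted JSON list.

Convert to CNF:
  S -> T0 A | b
  A -> T0 T1
  B -> b
  T0 -> b
  T1 -> a

CYK fill — only the sub-triangle for w[1..2]:
  cell(1,1) b: {B,S,T0}  orig:{B,S}
  cell(2,2) a: {T1}  orig:{}
  cell(1,2) ba: {A}

Original NTs in T[1,2] deriving "ba": ["A"]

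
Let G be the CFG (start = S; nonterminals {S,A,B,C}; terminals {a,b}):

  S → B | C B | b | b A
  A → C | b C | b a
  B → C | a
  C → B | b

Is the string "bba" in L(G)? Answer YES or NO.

CNF form of G:
  S -> C B | T0 A | a | b
  A -> T0 C | T0 T1 | a | b
  B -> a | b
  C -> a | b
  T0 -> b
  T1 -> a

Fill CYK table bottom-up:
  T[0,0] 'b' = {A,B,C,S,T0}  orig:{A,B,C,S}
  T[1,1] 'b' = {A,B,C,S,T0}  orig:{A,B,C,S}
  T[2,2] 'a' = {A,B,C,S,T1}  orig:{A,B,C,S}
  T[0,1] 'bb' = {A,S}
  T[1,2] 'ba' = {A,S}
  T[0,2] 'bba' = {S}

S ∈ T[0,2] ⇒ YES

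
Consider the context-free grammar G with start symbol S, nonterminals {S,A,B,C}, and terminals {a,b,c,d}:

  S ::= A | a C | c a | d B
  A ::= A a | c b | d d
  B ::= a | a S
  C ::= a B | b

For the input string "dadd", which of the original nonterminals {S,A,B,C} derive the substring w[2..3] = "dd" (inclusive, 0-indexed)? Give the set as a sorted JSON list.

CNF form of G:
  S -> A T0 | T0 C | T1 T0 | T1 T2 | T3 B | T3 T3
  A -> A T0 | T1 T2 | T3 T3
  B -> T0 S | a
  C -> T0 B | b
  T0 -> a
  T1 -> c
  T2 -> b
  T3 -> d

CYK fill, restricted to cells inside w[2..3]:
  T[2,2] 'd' = {T3}  orig:{}
  T[3,3] 'd' = {T3}  orig:{}
  T[2,3] 'dd' = {A,S}

Original NTs in T[2,3] deriving "dd": ["A", "S"]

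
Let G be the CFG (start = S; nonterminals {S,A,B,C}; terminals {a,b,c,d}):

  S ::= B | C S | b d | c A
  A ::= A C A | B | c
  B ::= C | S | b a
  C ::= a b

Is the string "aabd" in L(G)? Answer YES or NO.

Convert to CNF:
  S -> C S | T0 T1 | T1 T0 | T1 T2 | T3 A
  A -> A X4 | C S | T0 T1 | T1 T0 | T1 T2 | T3 A | c
  B -> C S | T0 T1 | T1 T0 | T1 T2 | T3 A
  C -> T0 T1
  T0 -> a
  T1 -> b
  T2 -> d
  T3 -> c
  X4 -> C A

Fill CYK table bottom-up:
  cell(0,0) a: {T0}  orig:{}
  cell(1,1) a: {T0}  orig:{}
  cell(2,2) b: {T1}  orig:{}
  cell(3,3) d: {T2}  orig:{}
  cell(0,1) aa: ∅
  cell(1,2) ab: {A,B,C,S}
  cell(2,3) bd: {A,B,S}
  cell(0,2) aab: ∅
  cell(1,3) abd: ∅
  cell(0,3) aabd: ∅

S ∉ T[0,3] ⇒ NO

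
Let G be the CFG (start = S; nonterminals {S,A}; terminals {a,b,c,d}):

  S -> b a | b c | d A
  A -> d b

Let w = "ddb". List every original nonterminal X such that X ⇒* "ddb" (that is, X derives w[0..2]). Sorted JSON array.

Convert to CNF:
  S -> T0 A | T1 T2 | T1 T3
  A -> T0 T1
  T0 -> d
  T1 -> b
  T2 -> a
  T3 -> c

Fill CYK table bottom-up, restricted to cells inside w[0..2]:
  [0..0]={T0}  "d"  orig:{}
  [1..1]={T0}  "d"  orig:{}
  [2..2]={T1}  "b"  orig:{}
  [0..1]=∅  "dd"
  [1..2]={A}  "db"
  [0..2]={S}  "ddb"

Original NTs in T[0,2] deriving "ddb": ["S"]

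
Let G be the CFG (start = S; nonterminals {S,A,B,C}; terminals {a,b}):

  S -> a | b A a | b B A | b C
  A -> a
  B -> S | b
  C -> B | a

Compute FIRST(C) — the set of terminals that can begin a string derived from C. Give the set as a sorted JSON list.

Compute FIRST by fixpoint:
pass 1:
  A via A→a: +{a}
  B via B→b: +{b}
  C via C→B: +{b}
  C via C→a: +{a}
  S via S→a: +{a}
  S via S→b A a: +{b}
  FIRST(S)={a,b}  FIRST(A)={a}  FIRST(B)={b}  FIRST(C)={a,b}
pass 2:
  B via B→S: +{a}
  FIRST(S)={a,b}  FIRST(A)={a}  FIRST(B)={a,b}  FIRST(C)={a,b}
pass 3: (stable)
  FIRST(S)={a,b}  FIRST(A)={a}  FIRST(B)={a,b}  FIRST(C)={a,b}

FIRST(C) = ["a", "b"]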